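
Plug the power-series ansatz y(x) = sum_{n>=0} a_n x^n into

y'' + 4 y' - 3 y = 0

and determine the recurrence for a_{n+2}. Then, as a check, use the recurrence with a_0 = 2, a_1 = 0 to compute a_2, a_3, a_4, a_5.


Substitute y = sum_n a_n x^n.
y''(x) has coefficient (n+2)(n+1) a_{n+2} at x^n;
4 y'(x) has coefficient 4 (n+1) a_{n+1} at x^n;
-3 y(x) has coefficient -3 a_n at x^n.
Matching x^n: (n+2)(n+1) a_{n+2} + 4 (n+1) a_{n+1} - 3 a_n = 0.
Thus a_{n+2} = [-4 (n+1) a_{n+1} + 3 a_n] / ((n+1)(n+2)).

Check with a_0 = 2, a_1 = 0 (apply the recurrence for n = 0, 1, 2, 3): a_0 = 2, a_1 = 0, a_2 = 3, a_3 = -4, a_4 = 19/4, a_5 = -22/5.

a_(n+2) = [-4 (n+1) a_(n+1) + 3 a_n] / ((n+1)(n+2)); check: a_0 = 2, a_1 = 0, a_2 = 3, a_3 = -4, a_4 = 19/4, a_5 = -22/5


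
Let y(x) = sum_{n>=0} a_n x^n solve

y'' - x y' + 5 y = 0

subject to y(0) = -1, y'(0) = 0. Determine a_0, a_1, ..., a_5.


Ansatz: y(x) = sum_{n>=0} a_n x^n, so y'(x) = sum_{n>=1} n a_n x^(n-1) and y''(x) = sum_{n>=2} n(n-1) a_n x^(n-2).
Substitute into P(x) y'' + Q(x) y' + R(x) y = 0 with P(x) = 1, Q(x) = -x, R(x) = 5, and match powers of x.
Initial conditions: a_0 = -1, a_1 = 0.
Setting the coefficient of each power of x to zero and solving order by order (substituting the coefficients already found):
  x^0: 2 a_2 + 5 a_0 = 0  ->  2 a_2 = -5 a_0 = 5  ->  a_2 = 5/2
  x^1: 6 a_3 + 4 a_1 = 0  ->  6 a_3 = -4 a_1 = 0  ->  a_3 = 0
  x^2: 12 a_4 + 3 a_2 = 0  ->  12 a_4 = -3 a_2 = -15/2  ->  a_4 = -5/8
  x^3: 20 a_5 + 2 a_3 = 0  ->  20 a_5 = -2 a_3 = 0  ->  a_5 = 0
Truncated series: y(x) = -1 + (5/2) x^2 - (5/8) x^4 + O(x^6).

a_0 = -1; a_1 = 0; a_2 = 5/2; a_3 = 0; a_4 = -5/8; a_5 = 0


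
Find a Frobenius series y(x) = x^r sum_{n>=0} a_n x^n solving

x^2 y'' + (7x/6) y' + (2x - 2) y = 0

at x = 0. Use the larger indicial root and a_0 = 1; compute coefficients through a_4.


Write in Frobenius form y'' + (p(x)/x) y' + (q(x)/x^2) y = 0:
  p(x) = 7/6,  q(x) = 2x - 2.
Indicial equation: r(r-1) + (7/6) r + (-2) = 0 -> roots r_1 = 4/3, r_2 = -3/2.
Take r = r_1 = 4/3. Let y(x) = x^r sum_{n>=0} a_n x^n with a_0 = 1.
Substitute y = x^r sum a_n x^n and match x^{r+n}. The recurrence is
  D(n) a_n + 2 a_{n-1} = 0,  where D(n) = (r+n)(r+n-1) + (7/6)(r+n) + (-2).
  a_n = -2 / D(n) * a_{n-1}.
Since the indicial polynomial factors as (r - r_1)(r - r_2), D(n) = (r_1 + n - r_1)(r_1 + n - r_2) = n(n + 17/6).
Evaluating step by step (a_0 = 1):
  n = 1: D(1) = 1(1 + 17/6) = 23/6; numerator = -2(1) = -2; a_1 = (-2)/(23/6) = -12/23
  n = 2: D(2) = 2(2 + 17/6) = 29/3; numerator = -2(-12/23) = 24/23; a_2 = (24/23)/(29/3) = 72/667
  n = 3: D(3) = 3(3 + 17/6) = 35/2; numerator = -2(72/667) = -144/667; a_3 = (-144/667)/(35/2) = -288/23345
  n = 4: D(4) = 4(4 + 17/6) = 82/3; numerator = -2(-288/23345) = 576/23345; a_4 = (576/23345)/(82/3) = 864/957145

r = 4/3; a_0 = 1; a_1 = -12/23; a_2 = 72/667; a_3 = -288/23345; a_4 = 864/957145


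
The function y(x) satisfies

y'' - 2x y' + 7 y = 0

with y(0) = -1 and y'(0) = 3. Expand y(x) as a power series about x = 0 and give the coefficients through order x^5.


Ansatz: y(x) = sum_{n>=0} a_n x^n, so y'(x) = sum_{n>=1} n a_n x^(n-1) and y''(x) = sum_{n>=2} n(n-1) a_n x^(n-2).
Substitute into P(x) y'' + Q(x) y' + R(x) y = 0 with P(x) = 1, Q(x) = -2x, R(x) = 7, and match powers of x.
Initial conditions: a_0 = -1, a_1 = 3.
Setting the coefficient of each power of x to zero and solving order by order (substituting the coefficients already found):
  x^0: 2 a_2 + 7 a_0 = 0  ->  2 a_2 = -7 a_0 = 7  ->  a_2 = 7/2
  x^1: 6 a_3 + 5 a_1 = 0  ->  6 a_3 = -5 a_1 = -15  ->  a_3 = -5/2
  x^2: 12 a_4 + 3 a_2 = 0  ->  12 a_4 = -3 a_2 = -21/2  ->  a_4 = -7/8
  x^3: 20 a_5 + a_3 = 0  ->  20 a_5 = -a_3 = 5/2  ->  a_5 = 1/8
Truncated series: y(x) = -1 + 3 x + (7/2) x^2 - (5/2) x^3 - (7/8) x^4 + (1/8) x^5 + O(x^6).

a_0 = -1; a_1 = 3; a_2 = 7/2; a_3 = -5/2; a_4 = -7/8; a_5 = 1/8


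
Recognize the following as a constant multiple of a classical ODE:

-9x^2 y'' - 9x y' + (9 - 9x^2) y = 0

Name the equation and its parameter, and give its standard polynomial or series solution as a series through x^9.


All three coefficients share the factor -9; dividing through by -9 gives  x^2 y'' + x y' + (x^2 - 1) y = 0.
This matches the Bessel equation x^2 y'' + x y' + (x^2 - nu^2) y = 0 with nu^2 = 1, so nu = 1; the solution bounded at x = 0 is J_1(x).
Frobenius at x = 0: indicial roots ±nu; for r = nu the recurrence k(k + 2nu) c_k = -c_{k-2} gives the standard series J_nu(x) = sum_{k>=0} (-1)^k / (k! (k+nu)!) (x/2)^(2k+nu). Evaluate the first 5 terms:
  k = 0: (-1)^0 / (0! * 1! * 2^1) x^1 = 1/(1*1*2) x^1 = (1/2) x^1
  k = 1: (-1)^1 / (1! * 2! * 2^3) x^3 = -1/(1*2*8) x^3 = (-1/16) x^3
  k = 2: (-1)^2 / (2! * 3! * 2^5) x^5 = 1/(2*6*32) x^5 = (1/384) x^5
  k = 3: (-1)^3 / (3! * 4! * 2^7) x^7 = -1/(6*24*128) x^7 = (-1/18432) x^7
  k = 4: (-1)^4 / (4! * 5! * 2^9) x^9 = 1/(24*120*512) x^9 = (1/1474560) x^9
Hence J_1(x) = x^9/1474560 - x^7/18432 + x^5/384 - x^3/16 + x/2 + ....

J_1(x); series = x^9/1474560 - x^7/18432 + x^5/384 - x^3/16 + x/2


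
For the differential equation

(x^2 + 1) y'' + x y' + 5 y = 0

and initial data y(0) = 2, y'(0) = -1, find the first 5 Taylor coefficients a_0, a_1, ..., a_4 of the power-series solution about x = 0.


Ansatz: y(x) = sum_{n>=0} a_n x^n, so y'(x) = sum_{n>=1} n a_n x^(n-1) and y''(x) = sum_{n>=2} n(n-1) a_n x^(n-2).
Substitute into P(x) y'' + Q(x) y' + R(x) y = 0 with P(x) = x^2 + 1, Q(x) = x, R(x) = 5, and match powers of x.
Initial conditions: a_0 = 2, a_1 = -1.
Setting the coefficient of each power of x to zero and solving order by order (substituting the coefficients already found):
  x^0: 2 a_2 + 5 a_0 = 0  ->  2 a_2 = -5 a_0 = -10  ->  a_2 = -5
  x^1: 6 a_3 + 6 a_1 = 0  ->  6 a_3 = -6 a_1 = 6  ->  a_3 = 1
  x^2: 12 a_4 + 9 a_2 = 0  ->  12 a_4 = -9 a_2 = 45  ->  a_4 = 15/4
Truncated series: y(x) = 2 - x - 5 x^2 + x^3 + (15/4) x^4 + O(x^5).

a_0 = 2; a_1 = -1; a_2 = -5; a_3 = 1; a_4 = 15/4


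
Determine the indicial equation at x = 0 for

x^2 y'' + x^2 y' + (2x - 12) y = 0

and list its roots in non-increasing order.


Divide by x^2 to reach normal form y'' + P_1(x) y' + P_2(x) y = 0 with P_1(x) = 1 and P_2(x) = 2/x - 12/x^2.
x = 0 is a singular point because the y-coefficient 2/x - 12/x^2 has a pole at x = 0.
It is a regular singular point because x P_1(x) = p(x) = x and x^2 P_2(x) = q(x) = 2x - 12 are polynomials, hence analytic at x = 0.
p(0) = 0,  q(0) = -12.
Indicial equation: r(r-1) + p(0) r + q(0) = 0, i.e. r^2 + (p(0) - 1) r + q(0) = 0, i.e. r^2 - 1 r - 12 = 0.
Discriminant: (-1)^2 - 4(-12) = 49, so r = (1 ± 7)/2.
Solving: r_1 = 4, r_2 = -3.

indicial: r^2 - 1 r - 12 = 0; roots r_1 = 4, r_2 = -3


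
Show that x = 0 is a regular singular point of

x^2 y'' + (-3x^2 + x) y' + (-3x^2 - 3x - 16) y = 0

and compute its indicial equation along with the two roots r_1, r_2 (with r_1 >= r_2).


Divide by x^2 to reach normal form y'' + P_1(x) y' + P_2(x) y = 0 with P_1(x) = -3 + 1/x and P_2(x) = -3 - 3/x - 16/x^2.
x = 0 is a singular point because the y'-coefficient -3 + 1/x has a pole at x = 0 and the y-coefficient -3 - 3/x - 16/x^2 has a pole at x = 0.
It is a regular singular point because x P_1(x) = p(x) = 1 - 3x and x^2 P_2(x) = q(x) = -3x^2 - 3x - 16 are polynomials, hence analytic at x = 0.
p(0) = 1,  q(0) = -16.
Indicial equation: r(r-1) + p(0) r + q(0) = 0, i.e. r^2 + (p(0) - 1) r + q(0) = 0, i.e. r^2 - 16 = 0.
Discriminant: (0)^2 - 4(-16) = 64, so r = (0 ± 8)/2.
Solving: r_1 = 4, r_2 = -4.

indicial: r^2 - 16 = 0; roots r_1 = 4, r_2 = -4


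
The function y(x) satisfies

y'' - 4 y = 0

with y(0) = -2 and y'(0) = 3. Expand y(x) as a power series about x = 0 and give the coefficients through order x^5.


Ansatz: y(x) = sum_{n>=0} a_n x^n, so y'(x) = sum_{n>=1} n a_n x^(n-1) and y''(x) = sum_{n>=2} n(n-1) a_n x^(n-2).
Substitute into P(x) y'' + Q(x) y' + R(x) y = 0 with P(x) = 1, Q(x) = 0, R(x) = -4, and match powers of x.
Initial conditions: a_0 = -2, a_1 = 3.
Setting the coefficient of each power of x to zero and solving order by order (substituting the coefficients already found):
  x^0: 2 a_2 - 4 a_0 = 0  ->  2 a_2 = 4 a_0 = -8  ->  a_2 = -4
  x^1: 6 a_3 - 4 a_1 = 0  ->  6 a_3 = 4 a_1 = 12  ->  a_3 = 2
  x^2: 12 a_4 - 4 a_2 = 0  ->  12 a_4 = 4 a_2 = -16  ->  a_4 = -4/3
  x^3: 20 a_5 - 4 a_3 = 0  ->  20 a_5 = 4 a_3 = 8  ->  a_5 = 2/5
Truncated series: y(x) = -2 + 3 x - 4 x^2 + 2 x^3 - (4/3) x^4 + (2/5) x^5 + O(x^6).

a_0 = -2; a_1 = 3; a_2 = -4; a_3 = 2; a_4 = -4/3; a_5 = 2/5


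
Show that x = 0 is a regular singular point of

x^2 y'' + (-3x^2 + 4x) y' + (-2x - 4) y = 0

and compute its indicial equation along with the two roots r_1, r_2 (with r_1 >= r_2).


Divide by x^2 to reach normal form y'' + P_1(x) y' + P_2(x) y = 0 with P_1(x) = -3 + 4/x and P_2(x) = -2/x - 4/x^2.
x = 0 is a singular point because the y'-coefficient -3 + 4/x has a pole at x = 0 and the y-coefficient -2/x - 4/x^2 has a pole at x = 0.
It is a regular singular point because x P_1(x) = p(x) = 4 - 3x and x^2 P_2(x) = q(x) = -2x - 4 are polynomials, hence analytic at x = 0.
p(0) = 4,  q(0) = -4.
Indicial equation: r(r-1) + p(0) r + q(0) = 0, i.e. r^2 + (p(0) - 1) r + q(0) = 0, i.e. r^2 + 3 r - 4 = 0.
Discriminant: (3)^2 - 4(-4) = 25, so r = (-3 ± 5)/2.
Solving: r_1 = 1, r_2 = -4.

indicial: r^2 + 3 r - 4 = 0; roots r_1 = 1, r_2 = -4


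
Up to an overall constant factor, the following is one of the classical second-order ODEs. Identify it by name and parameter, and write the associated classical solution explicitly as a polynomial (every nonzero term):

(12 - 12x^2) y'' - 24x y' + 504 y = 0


All three coefficients share the factor 12; dividing through by 12 gives  (1 - x^2) y'' - 2x y' + 42 y = 0.
This matches the Legendre equation (1 - x^2) y'' - 2x y' + n(n+1) y = 0 (note the -2x y' term) with n(n+1) = 42, so n = 6; the polynomial solution is P_6(x).
With y = sum_k a_k x^k, matching x^k gives (k+2)(k+1) a_{k+2} = [k(k+1) - n(n+1)] a_k = (k - 6)(k + 7) a_k. The right side vanishes at k = 6, so the series with the parity of 6 terminates at degree 6.
Standard normalization (P_n(1) = 1): leading coefficient (2n)!/(2^n (n!)^2) = 479001600/(64*518400) = 231/16, so a_6 = 231/16. Work downward with a_k = (k+1)(k+2) a_{k+2} / ((k - 6)(k + 7)):
  a_4 = (5)(6)(231/16) / ((4 - 6)(4 + 7)) = (3465/8)/(-22) = -315/16
  a_2 = (3)(4)(-315/16) / ((2 - 6)(2 + 7)) = (-945/4)/(-36) = 105/16
  a_0 = (1)(2)(105/16) / ((0 - 6)(0 + 7)) = (105/8)/(-42) = -5/16
Hence P_6(x) = 231 x^6/16 - 315 x^4/16 + 105 x^2/16 - 5/16.

P_6(x); series = 231 x^6/16 - 315 x^4/16 + 105 x^2/16 - 5/16


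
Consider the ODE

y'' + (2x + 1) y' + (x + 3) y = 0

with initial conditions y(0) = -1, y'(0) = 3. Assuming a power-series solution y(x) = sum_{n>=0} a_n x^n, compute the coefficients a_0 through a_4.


Ansatz: y(x) = sum_{n>=0} a_n x^n, so y'(x) = sum_{n>=1} n a_n x^(n-1) and y''(x) = sum_{n>=2} n(n-1) a_n x^(n-2).
Substitute into P(x) y'' + Q(x) y' + R(x) y = 0 with P(x) = 1, Q(x) = 2x + 1, R(x) = x + 3, and match powers of x.
Initial conditions: a_0 = -1, a_1 = 3.
Setting the coefficient of each power of x to zero and solving order by order (substituting the coefficients already found):
  x^0: 2 a_2 + a_1 + 3 a_0 = 0  ->  2 a_2 = -a_1 - 3 a_0 = 0  ->  a_2 = 0
  x^1: 6 a_3 + 2 a_2 + 5 a_1 + a_0 = 0  ->  6 a_3 = -2 a_2 - 5 a_1 - a_0 = -14  ->  a_3 = -7/3
  x^2: 12 a_4 + 3 a_3 + 7 a_2 + a_1 = 0  ->  12 a_4 = -3 a_3 - 7 a_2 - a_1 = 4  ->  a_4 = 1/3
Truncated series: y(x) = -1 + 3 x - (7/3) x^3 + (1/3) x^4 + O(x^5).

a_0 = -1; a_1 = 3; a_2 = 0; a_3 = -7/3; a_4 = 1/3


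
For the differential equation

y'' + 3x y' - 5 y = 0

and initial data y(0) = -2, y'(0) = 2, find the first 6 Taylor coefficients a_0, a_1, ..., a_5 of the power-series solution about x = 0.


Ansatz: y(x) = sum_{n>=0} a_n x^n, so y'(x) = sum_{n>=1} n a_n x^(n-1) and y''(x) = sum_{n>=2} n(n-1) a_n x^(n-2).
Substitute into P(x) y'' + Q(x) y' + R(x) y = 0 with P(x) = 1, Q(x) = 3x, R(x) = -5, and match powers of x.
Initial conditions: a_0 = -2, a_1 = 2.
Setting the coefficient of each power of x to zero and solving order by order (substituting the coefficients already found):
  x^0: 2 a_2 - 5 a_0 = 0  ->  2 a_2 = 5 a_0 = -10  ->  a_2 = -5
  x^1: 6 a_3 - 2 a_1 = 0  ->  6 a_3 = 2 a_1 = 4  ->  a_3 = 2/3
  x^2: 12 a_4 + a_2 = 0  ->  12 a_4 = -a_2 = 5  ->  a_4 = 5/12
  x^3: 20 a_5 + 4 a_3 = 0  ->  20 a_5 = -4 a_3 = -8/3  ->  a_5 = -2/15
Truncated series: y(x) = -2 + 2 x - 5 x^2 + (2/3) x^3 + (5/12) x^4 - (2/15) x^5 + O(x^6).

a_0 = -2; a_1 = 2; a_2 = -5; a_3 = 2/3; a_4 = 5/12; a_5 = -2/15


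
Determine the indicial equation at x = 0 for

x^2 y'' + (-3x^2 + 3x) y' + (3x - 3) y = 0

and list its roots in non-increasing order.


Divide by x^2 to reach normal form y'' + P_1(x) y' + P_2(x) y = 0 with P_1(x) = -3 + 3/x and P_2(x) = 3/x - 3/x^2.
x = 0 is a singular point because the y'-coefficient -3 + 3/x has a pole at x = 0 and the y-coefficient 3/x - 3/x^2 has a pole at x = 0.
It is a regular singular point because x P_1(x) = p(x) = 3 - 3x and x^2 P_2(x) = q(x) = 3x - 3 are polynomials, hence analytic at x = 0.
p(0) = 3,  q(0) = -3.
Indicial equation: r(r-1) + p(0) r + q(0) = 0, i.e. r^2 + (p(0) - 1) r + q(0) = 0, i.e. r^2 + 2 r - 3 = 0.
Discriminant: (2)^2 - 4(-3) = 16, so r = (-2 ± 4)/2.
Solving: r_1 = 1, r_2 = -3.

indicial: r^2 + 2 r - 3 = 0; roots r_1 = 1, r_2 = -3


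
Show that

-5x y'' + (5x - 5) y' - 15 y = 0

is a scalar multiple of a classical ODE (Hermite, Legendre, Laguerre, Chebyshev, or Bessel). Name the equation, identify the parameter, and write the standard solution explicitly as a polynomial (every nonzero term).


All three coefficients share the factor -5; dividing through by -5 gives  x y'' + (1 - x) y' + 3 y = 0.
This matches the Laguerre equation x y'' + (1 - x) y' + n y = 0 with n = 3; the polynomial solution is L_3(x).
With y = sum_k a_k x^k, matching x^k gives (k+1)k a_{k+1} + (k+1) a_{k+1} - k a_k + n a_k = 0, i.e. (k+1)^2 a_{k+1} = (k - n) a_k = (k - 3) a_k. The right side vanishes at k = 3, so the series terminates at degree 3.
Standard normalization L_n(0) = 1 gives a_0 = 1. Work upward with a_{k+1} = (k - 3) a_k / (k+1)^2:
  a_1 = (0 - 3)(1) / 1^2 = -3/1 = -3
  a_2 = (1 - 3)(-3) / 2^2 = 6/4 = 3/2
  a_3 = (2 - 3)(3/2) / 3^2 = (-3/2)/9 = -1/6
Hence L_3(x) = -x^3/6 + 3 x^2/2 - 3 x + 1.

L_3(x); series = -x^3/6 + 3 x^2/2 - 3 x + 1


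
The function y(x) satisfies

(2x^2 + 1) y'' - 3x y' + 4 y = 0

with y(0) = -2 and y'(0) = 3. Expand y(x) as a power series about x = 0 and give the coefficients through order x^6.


Ansatz: y(x) = sum_{n>=0} a_n x^n, so y'(x) = sum_{n>=1} n a_n x^(n-1) and y''(x) = sum_{n>=2} n(n-1) a_n x^(n-2).
Substitute into P(x) y'' + Q(x) y' + R(x) y = 0 with P(x) = 2x^2 + 1, Q(x) = -3x, R(x) = 4, and match powers of x.
Initial conditions: a_0 = -2, a_1 = 3.
Setting the coefficient of each power of x to zero and solving order by order (substituting the coefficients already found):
  x^0: 2 a_2 + 4 a_0 = 0  ->  2 a_2 = -4 a_0 = 8  ->  a_2 = 4
  x^1: 6 a_3 + a_1 = 0  ->  6 a_3 = -a_1 = -3  ->  a_3 = -1/2
  x^2: 12 a_4 + 2 a_2 = 0  ->  12 a_4 = -2 a_2 = -8  ->  a_4 = -2/3
  x^3: 20 a_5 + 7 a_3 = 0  ->  20 a_5 = -7 a_3 = 7/2  ->  a_5 = 7/40
  x^4: 30 a_6 + 16 a_4 = 0  ->  30 a_6 = -16 a_4 = 32/3  ->  a_6 = 16/45
Truncated series: y(x) = -2 + 3 x + 4 x^2 - (1/2) x^3 - (2/3) x^4 + (7/40) x^5 + (16/45) x^6 + O(x^7).

a_0 = -2; a_1 = 3; a_2 = 4; a_3 = -1/2; a_4 = -2/3; a_5 = 7/40; a_6 = 16/45


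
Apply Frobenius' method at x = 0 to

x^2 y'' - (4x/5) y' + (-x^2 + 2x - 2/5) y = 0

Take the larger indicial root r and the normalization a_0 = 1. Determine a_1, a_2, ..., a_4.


Write in Frobenius form y'' + (p(x)/x) y' + (q(x)/x^2) y = 0:
  p(x) = -4/5,  q(x) = -x^2 + 2x - 2/5.
Indicial equation: r(r-1) + (-4/5) r + (-2/5) = 0 -> roots r_1 = 2, r_2 = -1/5.
Take r = r_1 = 2. Let y(x) = x^r sum_{n>=0} a_n x^n with a_0 = 1.
Substitute y = x^r sum a_n x^n and match x^{r+n}. The recurrence is
  D(n) a_n + 2 a_{n-1} - 1 a_{n-2} = 0,  where D(n) = (r+n)(r+n-1) + (-4/5)(r+n) + (-2/5).
  a_n = [-2 a_{n-1} + 1 a_{n-2}] / D(n).
Since the indicial polynomial factors as (r - r_1)(r - r_2), D(n) = (r_1 + n - r_1)(r_1 + n - r_2) = n(n + 11/5).
Evaluating step by step (a_0 = 1):
  n = 1: D(1) = 1(1 + 11/5) = 16/5; numerator = -2(1) = -2; a_1 = (-2)/(16/5) = -5/8
  n = 2: D(2) = 2(2 + 11/5) = 42/5; numerator = -2(-5/8) + 1(1) = 9/4; a_2 = (9/4)/(42/5) = 15/56
  n = 3: D(3) = 3(3 + 11/5) = 78/5; numerator = -2(15/56) + 1(-5/8) = -65/56; a_3 = (-65/56)/(78/5) = -25/336
  n = 4: D(4) = 4(4 + 11/5) = 124/5; numerator = -2(-25/336) + 1(15/56) = 5/12; a_4 = (5/12)/(124/5) = 25/1488

r = 2; a_0 = 1; a_1 = -5/8; a_2 = 15/56; a_3 = -25/336; a_4 = 25/1488


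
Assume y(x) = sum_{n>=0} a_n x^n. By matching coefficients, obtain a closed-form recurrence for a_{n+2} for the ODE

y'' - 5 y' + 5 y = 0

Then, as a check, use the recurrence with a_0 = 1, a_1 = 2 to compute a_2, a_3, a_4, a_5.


Substitute y = sum_n a_n x^n.
y''(x) has coefficient (n+2)(n+1) a_{n+2} at x^n;
-5 y'(x) has coefficient -5 (n+1) a_{n+1} at x^n;
5 y(x) has coefficient 5 a_n at x^n.
Matching x^n: (n+2)(n+1) a_{n+2} - 5 (n+1) a_{n+1} + 5 a_n = 0.
Thus a_{n+2} = [5 (n+1) a_{n+1} - 5 a_n] / ((n+1)(n+2)).

Check with a_0 = 1, a_1 = 2 (apply the recurrence for n = 0, 1, 2, 3): a_0 = 1, a_1 = 2, a_2 = 5/2, a_3 = 5/2, a_4 = 25/12, a_5 = 35/24.

a_(n+2) = [5 (n+1) a_(n+1) - 5 a_n] / ((n+1)(n+2)); check: a_0 = 1, a_1 = 2, a_2 = 5/2, a_3 = 5/2, a_4 = 25/12, a_5 = 35/24


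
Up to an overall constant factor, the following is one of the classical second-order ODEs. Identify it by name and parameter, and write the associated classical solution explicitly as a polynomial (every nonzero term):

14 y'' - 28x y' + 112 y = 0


All three coefficients share the factor 14; dividing through by 14 gives  y'' - 2x y' + 8 y = 0.
This matches the Hermite equation y'' - 2x y' + 2n y = 0 with 2n = 8, so n = 4; the polynomial solution is H_4(x).
With y = sum_k a_k x^k, matching x^k gives (k+2)(k+1) a_{k+2} = 2(k - n) a_k = 2(k - 4) a_k. The right side vanishes at k = 4, so the series with the parity of 4 terminates at degree 4.
Standard normalization: leading coefficient of H_n is 2^n, so a_4 = 2^4 = 16. Work downward with a_k = (k+1)(k+2) a_{k+2} / (2(k - n)):
  a_2 = (3)(4)(16) / (2(2 - 4)) = 192/(-4) = -48
  a_0 = (1)(2)(-48) / (2(0 - 4)) = -96/(-8) = 12
Hence H_4(x) = 16 x^4 - 48 x^2 + 12.

H_4(x); series = 16 x^4 - 48 x^2 + 12


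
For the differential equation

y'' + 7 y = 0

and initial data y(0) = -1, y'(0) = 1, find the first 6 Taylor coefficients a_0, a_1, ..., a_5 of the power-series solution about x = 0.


Ansatz: y(x) = sum_{n>=0} a_n x^n, so y'(x) = sum_{n>=1} n a_n x^(n-1) and y''(x) = sum_{n>=2} n(n-1) a_n x^(n-2).
Substitute into P(x) y'' + Q(x) y' + R(x) y = 0 with P(x) = 1, Q(x) = 0, R(x) = 7, and match powers of x.
Initial conditions: a_0 = -1, a_1 = 1.
Setting the coefficient of each power of x to zero and solving order by order (substituting the coefficients already found):
  x^0: 2 a_2 + 7 a_0 = 0  ->  2 a_2 = -7 a_0 = 7  ->  a_2 = 7/2
  x^1: 6 a_3 + 7 a_1 = 0  ->  6 a_3 = -7 a_1 = -7  ->  a_3 = -7/6
  x^2: 12 a_4 + 7 a_2 = 0  ->  12 a_4 = -7 a_2 = -49/2  ->  a_4 = -49/24
  x^3: 20 a_5 + 7 a_3 = 0  ->  20 a_5 = -7 a_3 = 49/6  ->  a_5 = 49/120
Truncated series: y(x) = -1 + x + (7/2) x^2 - (7/6) x^3 - (49/24) x^4 + (49/120) x^5 + O(x^6).

a_0 = -1; a_1 = 1; a_2 = 7/2; a_3 = -7/6; a_4 = -49/24; a_5 = 49/120


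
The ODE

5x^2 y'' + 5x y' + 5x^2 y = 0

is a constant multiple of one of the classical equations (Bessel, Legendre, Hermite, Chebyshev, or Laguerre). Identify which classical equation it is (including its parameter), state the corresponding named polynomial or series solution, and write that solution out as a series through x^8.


All three coefficients share the factor 5; dividing through by 5 gives  x^2 y'' + x y' + x^2 y = 0.
This matches the Bessel equation x^2 y'' + x y' + (x^2 - nu^2) y = 0 with nu^2 = 0, so nu = 0; the solution bounded at x = 0 is J_0(x).
Frobenius at x = 0: indicial roots ±nu; for r = nu the recurrence k(k + 2nu) c_k = -c_{k-2} gives the standard series J_nu(x) = sum_{k>=0} (-1)^k / (k! (k+nu)!) (x/2)^(2k+nu). Evaluate the first 5 terms:
  k = 0: (-1)^0 / (0! * 0! * 2^0) x^0 = 1/(1*1*1) x^0 = (1) x^0
  k = 1: (-1)^1 / (1! * 1! * 2^2) x^2 = -1/(1*1*4) x^2 = (-1/4) x^2
  k = 2: (-1)^2 / (2! * 2! * 2^4) x^4 = 1/(2*2*16) x^4 = (1/64) x^4
  k = 3: (-1)^3 / (3! * 3! * 2^6) x^6 = -1/(6*6*64) x^6 = (-1/2304) x^6
  k = 4: (-1)^4 / (4! * 4! * 2^8) x^8 = 1/(24*24*256) x^8 = (1/147456) x^8
Hence J_0(x) = x^8/147456 - x^6/2304 + x^4/64 - x^2/4 + 1 + ....

J_0(x); series = x^8/147456 - x^6/2304 + x^4/64 - x^2/4 + 1


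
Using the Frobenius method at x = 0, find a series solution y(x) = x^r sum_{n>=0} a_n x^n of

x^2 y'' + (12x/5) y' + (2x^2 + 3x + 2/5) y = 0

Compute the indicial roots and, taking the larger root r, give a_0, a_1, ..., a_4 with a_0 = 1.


Write in Frobenius form y'' + (p(x)/x) y' + (q(x)/x^2) y = 0:
  p(x) = 12/5,  q(x) = 2x^2 + 3x + 2/5.
Indicial equation: r(r-1) + (12/5) r + (2/5) = 0 -> roots r_1 = -2/5, r_2 = -1.
Take r = r_1 = -2/5. Let y(x) = x^r sum_{n>=0} a_n x^n with a_0 = 1.
Substitute y = x^r sum a_n x^n and match x^{r+n}. The recurrence is
  D(n) a_n + 3 a_{n-1} + 2 a_{n-2} = 0,  where D(n) = (r+n)(r+n-1) + (12/5)(r+n) + (2/5).
  a_n = [-3 a_{n-1} - 2 a_{n-2}] / D(n).
Since the indicial polynomial factors as (r - r_1)(r - r_2), D(n) = (r_1 + n - r_1)(r_1 + n - r_2) = n(n + 3/5).
Evaluating step by step (a_0 = 1):
  n = 1: D(1) = 1(1 + 3/5) = 8/5; numerator = -3(1) = -3; a_1 = (-3)/(8/5) = -15/8
  n = 2: D(2) = 2(2 + 3/5) = 26/5; numerator = -3(-15/8) - 2(1) = 29/8; a_2 = (29/8)/(26/5) = 145/208
  n = 3: D(3) = 3(3 + 3/5) = 54/5; numerator = -3(145/208) - 2(-15/8) = 345/208; a_3 = (345/208)/(54/5) = 575/3744
  n = 4: D(4) = 4(4 + 3/5) = 92/5; numerator = -3(575/3744) - 2(145/208) = -2315/1248; a_4 = (-2315/1248)/(92/5) = -11575/114816

r = -2/5; a_0 = 1; a_1 = -15/8; a_2 = 145/208; a_3 = 575/3744; a_4 = -11575/114816


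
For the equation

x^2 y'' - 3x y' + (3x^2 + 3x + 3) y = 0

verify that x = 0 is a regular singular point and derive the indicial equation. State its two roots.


Divide by x^2 to reach normal form y'' + P_1(x) y' + P_2(x) y = 0 with P_1(x) = -3/x and P_2(x) = 3 + 3/x + 3/x^2.
x = 0 is a singular point because the y'-coefficient -3/x has a pole at x = 0 and the y-coefficient 3 + 3/x + 3/x^2 has a pole at x = 0.
It is a regular singular point because x P_1(x) = p(x) = -3 and x^2 P_2(x) = q(x) = 3x^2 + 3x + 3 are polynomials, hence analytic at x = 0.
p(0) = -3,  q(0) = 3.
Indicial equation: r(r-1) + p(0) r + q(0) = 0, i.e. r^2 + (p(0) - 1) r + q(0) = 0, i.e. r^2 - 4 r + 3 = 0.
Discriminant: (-4)^2 - 4(3) = 4, so r = (4 ± 2)/2.
Solving: r_1 = 3, r_2 = 1.

indicial: r^2 - 4 r + 3 = 0; roots r_1 = 3, r_2 = 1


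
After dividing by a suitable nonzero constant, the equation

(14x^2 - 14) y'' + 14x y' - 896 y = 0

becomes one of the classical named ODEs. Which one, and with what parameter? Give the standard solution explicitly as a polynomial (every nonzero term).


All three coefficients share the factor -14; dividing through by -14 gives  (1 - x^2) y'' - x y' + 64 y = 0.
This matches the Chebyshev equation (1 - x^2) y'' - x y' + n^2 y = 0 (note the -x y' term, not -2x y') with n^2 = 64, so n = 8; the polynomial solution is T_8(x).
With y = sum_k a_k x^k, matching x^k gives (k+2)(k+1) a_{k+2} = (k^2 - n^2) a_k = (k - 8)(k + 8) a_k. The right side vanishes at k = 8, so the series with the parity of 8 terminates at degree 8.
Standard normalization: leading coefficient of T_n is 2^(n-1), so a_8 = 2^7 = 128. Work downward with a_k = (k+1)(k+2) a_{k+2} / ((k - 8)(k + 8)):
  a_6 = (7)(8)(128) / ((6 - 8)(6 + 8)) = 7168/(-28) = -256
  a_4 = (5)(6)(-256) / ((4 - 8)(4 + 8)) = -7680/(-48) = 160
  a_2 = (3)(4)(160) / ((2 - 8)(2 + 8)) = 1920/(-60) = -32
  a_0 = (1)(2)(-32) / ((0 - 8)(0 + 8)) = -64/(-64) = 1
Hence T_8(x) = 128 x^8 - 256 x^6 + 160 x^4 - 32 x^2 + 1.

T_8(x); series = 128 x^8 - 256 x^6 + 160 x^4 - 32 x^2 + 1


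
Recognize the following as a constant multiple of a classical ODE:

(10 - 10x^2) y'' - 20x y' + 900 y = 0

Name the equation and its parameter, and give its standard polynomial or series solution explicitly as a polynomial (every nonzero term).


All three coefficients share the factor 10; dividing through by 10 gives  (1 - x^2) y'' - 2x y' + 90 y = 0.
This matches the Legendre equation (1 - x^2) y'' - 2x y' + n(n+1) y = 0 (note the -2x y' term) with n(n+1) = 90, so n = 9; the polynomial solution is P_9(x).
With y = sum_k a_k x^k, matching x^k gives (k+2)(k+1) a_{k+2} = [k(k+1) - n(n+1)] a_k = (k - 9)(k + 10) a_k. The right side vanishes at k = 9, so the series with the parity of 9 terminates at degree 9.
Standard normalization (P_n(1) = 1): leading coefficient (2n)!/(2^n (n!)^2) = 6402373705728000/(512*131681894400) = 12155/128, so a_9 = 12155/128. Work downward with a_k = (k+1)(k+2) a_{k+2} / ((k - 9)(k + 10)):
  a_7 = (8)(9)(12155/128) / ((7 - 9)(7 + 10)) = (109395/16)/(-34) = -6435/32
  a_5 = (6)(7)(-6435/32) / ((5 - 9)(5 + 10)) = (-135135/16)/(-60) = 9009/64
  a_3 = (4)(5)(9009/64) / ((3 - 9)(3 + 10)) = (45045/16)/(-78) = -1155/32
  a_1 = (2)(3)(-1155/32) / ((1 - 9)(1 + 10)) = (-3465/16)/(-88) = 315/128
Hence P_9(x) = 12155 x^9/128 - 6435 x^7/32 + 9009 x^5/64 - 1155 x^3/32 + 315 x/128.

P_9(x); series = 12155 x^9/128 - 6435 x^7/32 + 9009 x^5/64 - 1155 x^3/32 + 315 x/128


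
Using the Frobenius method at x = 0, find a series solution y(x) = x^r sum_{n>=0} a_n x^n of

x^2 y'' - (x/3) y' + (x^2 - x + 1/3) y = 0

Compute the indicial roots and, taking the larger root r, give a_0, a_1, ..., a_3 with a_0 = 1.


Write in Frobenius form y'' + (p(x)/x) y' + (q(x)/x^2) y = 0:
  p(x) = -1/3,  q(x) = x^2 - x + 1/3.
Indicial equation: r(r-1) + (-1/3) r + (1/3) = 0 -> roots r_1 = 1, r_2 = 1/3.
Take r = r_1 = 1. Let y(x) = x^r sum_{n>=0} a_n x^n with a_0 = 1.
Substitute y = x^r sum a_n x^n and match x^{r+n}. The recurrence is
  D(n) a_n - 1 a_{n-1} + 1 a_{n-2} = 0,  where D(n) = (r+n)(r+n-1) + (-1/3)(r+n) + (1/3).
  a_n = [1 a_{n-1} - 1 a_{n-2}] / D(n).
Since the indicial polynomial factors as (r - r_1)(r - r_2), D(n) = (r_1 + n - r_1)(r_1 + n - r_2) = n(n + 2/3).
Evaluating step by step (a_0 = 1):
  n = 1: D(1) = 1(1 + 2/3) = 5/3; numerator = 1(1) = 1; a_1 = (1)/(5/3) = 3/5
  n = 2: D(2) = 2(2 + 2/3) = 16/3; numerator = 1(3/5) - 1(1) = -2/5; a_2 = (-2/5)/(16/3) = -3/40
  n = 3: D(3) = 3(3 + 2/3) = 11; numerator = 1(-3/40) - 1(3/5) = -27/40; a_3 = (-27/40)/(11) = -27/440

r = 1; a_0 = 1; a_1 = 3/5; a_2 = -3/40; a_3 = -27/440


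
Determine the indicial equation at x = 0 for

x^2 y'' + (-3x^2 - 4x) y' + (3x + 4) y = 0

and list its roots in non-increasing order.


Divide by x^2 to reach normal form y'' + P_1(x) y' + P_2(x) y = 0 with P_1(x) = -3 - 4/x and P_2(x) = 3/x + 4/x^2.
x = 0 is a singular point because the y'-coefficient -3 - 4/x has a pole at x = 0 and the y-coefficient 3/x + 4/x^2 has a pole at x = 0.
It is a regular singular point because x P_1(x) = p(x) = -3x - 4 and x^2 P_2(x) = q(x) = 3x + 4 are polynomials, hence analytic at x = 0.
p(0) = -4,  q(0) = 4.
Indicial equation: r(r-1) + p(0) r + q(0) = 0, i.e. r^2 + (p(0) - 1) r + q(0) = 0, i.e. r^2 - 5 r + 4 = 0.
Discriminant: (-5)^2 - 4(4) = 9, so r = (5 ± 3)/2.
Solving: r_1 = 4, r_2 = 1.

indicial: r^2 - 5 r + 4 = 0; roots r_1 = 4, r_2 = 1


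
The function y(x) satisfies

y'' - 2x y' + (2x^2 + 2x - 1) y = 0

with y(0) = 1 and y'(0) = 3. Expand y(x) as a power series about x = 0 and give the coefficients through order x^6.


Ansatz: y(x) = sum_{n>=0} a_n x^n, so y'(x) = sum_{n>=1} n a_n x^(n-1) and y''(x) = sum_{n>=2} n(n-1) a_n x^(n-2).
Substitute into P(x) y'' + Q(x) y' + R(x) y = 0 with P(x) = 1, Q(x) = -2x, R(x) = 2x^2 + 2x - 1, and match powers of x.
Initial conditions: a_0 = 1, a_1 = 3.
Setting the coefficient of each power of x to zero and solving order by order (substituting the coefficients already found):
  x^0: 2 a_2 - a_0 = 0  ->  2 a_2 = a_0 = 1  ->  a_2 = 1/2
  x^1: 6 a_3 - 3 a_1 + 2 a_0 = 0  ->  6 a_3 = 3 a_1 - 2 a_0 = 7  ->  a_3 = 7/6
  x^2: 12 a_4 - 5 a_2 + 2 a_1 + 2 a_0 = 0  ->  12 a_4 = 5 a_2 - 2 a_1 - 2 a_0 = -11/2  ->  a_4 = -11/24
  x^3: 20 a_5 - 7 a_3 + 2 a_2 + 2 a_1 = 0  ->  20 a_5 = 7 a_3 - 2 a_2 - 2 a_1 = 7/6  ->  a_5 = 7/120
  x^4: 30 a_6 - 9 a_4 + 2 a_3 + 2 a_2 = 0  ->  30 a_6 = 9 a_4 - 2 a_3 - 2 a_2 = -179/24  ->  a_6 = -179/720
Truncated series: y(x) = 1 + 3 x + (1/2) x^2 + (7/6) x^3 - (11/24) x^4 + (7/120) x^5 - (179/720) x^6 + O(x^7).

a_0 = 1; a_1 = 3; a_2 = 1/2; a_3 = 7/6; a_4 = -11/24; a_5 = 7/120; a_6 = -179/720


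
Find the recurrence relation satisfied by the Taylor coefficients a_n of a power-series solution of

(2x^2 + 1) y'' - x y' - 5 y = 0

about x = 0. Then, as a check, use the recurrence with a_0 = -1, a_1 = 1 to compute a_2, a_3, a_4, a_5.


Substitute y = sum_n a_n x^n.
(1 + 2 x^2) y'' contributes (n+2)(n+1) a_{n+2} + 2 n(n-1) a_n at x^n.
-x y'(x) contributes -n a_n at x^n.
-5 y(x) contributes -5 a_n at x^n.
Matching x^n: (n+2)(n+1) a_{n+2} + (2 n(n-1) - n - 5) a_n = 0.
Thus a_{n+2} = (-2 n(n-1) + n + 5) / ((n+1)(n+2)) * a_n.

Check with a_0 = -1, a_1 = 1 (apply the recurrence for n = 0, 1, 2, 3): a_0 = -1, a_1 = 1, a_2 = -5/2, a_3 = 1, a_4 = -5/8, a_5 = -1/5.

a_(n+2) = (-2 n(n-1) + n + 5) / ((n+1)(n+2)) * a_n; check: a_0 = -1, a_1 = 1, a_2 = -5/2, a_3 = 1, a_4 = -5/8, a_5 = -1/5


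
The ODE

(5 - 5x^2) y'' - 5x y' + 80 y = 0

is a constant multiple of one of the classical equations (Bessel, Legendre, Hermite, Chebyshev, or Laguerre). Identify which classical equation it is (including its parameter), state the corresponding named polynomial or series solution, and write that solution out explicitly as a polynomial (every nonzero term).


All three coefficients share the factor 5; dividing through by 5 gives  (1 - x^2) y'' - x y' + 16 y = 0.
This matches the Chebyshev equation (1 - x^2) y'' - x y' + n^2 y = 0 (note the -x y' term, not -2x y') with n^2 = 16, so n = 4; the polynomial solution is T_4(x).
With y = sum_k a_k x^k, matching x^k gives (k+2)(k+1) a_{k+2} = (k^2 - n^2) a_k = (k - 4)(k + 4) a_k. The right side vanishes at k = 4, so the series with the parity of 4 terminates at degree 4.
Standard normalization: leading coefficient of T_n is 2^(n-1), so a_4 = 2^3 = 8. Work downward with a_k = (k+1)(k+2) a_{k+2} / ((k - 4)(k + 4)):
  a_2 = (3)(4)(8) / ((2 - 4)(2 + 4)) = 96/(-12) = -8
  a_0 = (1)(2)(-8) / ((0 - 4)(0 + 4)) = -16/(-16) = 1
Hence T_4(x) = 8 x^4 - 8 x^2 + 1.

T_4(x); series = 8 x^4 - 8 x^2 + 1


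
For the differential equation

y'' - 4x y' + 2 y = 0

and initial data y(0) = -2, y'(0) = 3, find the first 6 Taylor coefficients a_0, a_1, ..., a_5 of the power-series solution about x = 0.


Ansatz: y(x) = sum_{n>=0} a_n x^n, so y'(x) = sum_{n>=1} n a_n x^(n-1) and y''(x) = sum_{n>=2} n(n-1) a_n x^(n-2).
Substitute into P(x) y'' + Q(x) y' + R(x) y = 0 with P(x) = 1, Q(x) = -4x, R(x) = 2, and match powers of x.
Initial conditions: a_0 = -2, a_1 = 3.
Setting the coefficient of each power of x to zero and solving order by order (substituting the coefficients already found):
  x^0: 2 a_2 + 2 a_0 = 0  ->  2 a_2 = -2 a_0 = 4  ->  a_2 = 2
  x^1: 6 a_3 - 2 a_1 = 0  ->  6 a_3 = 2 a_1 = 6  ->  a_3 = 1
  x^2: 12 a_4 - 6 a_2 = 0  ->  12 a_4 = 6 a_2 = 12  ->  a_4 = 1
  x^3: 20 a_5 - 10 a_3 = 0  ->  20 a_5 = 10 a_3 = 10  ->  a_5 = 1/2
Truncated series: y(x) = -2 + 3 x + 2 x^2 + x^3 + x^4 + (1/2) x^5 + O(x^6).

a_0 = -2; a_1 = 3; a_2 = 2; a_3 = 1; a_4 = 1; a_5 = 1/2


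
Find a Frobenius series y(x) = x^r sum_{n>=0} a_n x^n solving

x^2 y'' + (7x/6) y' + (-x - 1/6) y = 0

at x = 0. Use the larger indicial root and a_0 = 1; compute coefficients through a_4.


Write in Frobenius form y'' + (p(x)/x) y' + (q(x)/x^2) y = 0:
  p(x) = 7/6,  q(x) = -x - 1/6.
Indicial equation: r(r-1) + (7/6) r + (-1/6) = 0 -> roots r_1 = 1/3, r_2 = -1/2.
Take r = r_1 = 1/3. Let y(x) = x^r sum_{n>=0} a_n x^n with a_0 = 1.
Substitute y = x^r sum a_n x^n and match x^{r+n}. The recurrence is
  D(n) a_n - 1 a_{n-1} = 0,  where D(n) = (r+n)(r+n-1) + (7/6)(r+n) + (-1/6).
  a_n = 1 / D(n) * a_{n-1}.
Since the indicial polynomial factors as (r - r_1)(r - r_2), D(n) = (r_1 + n - r_1)(r_1 + n - r_2) = n(n + 5/6).
Evaluating step by step (a_0 = 1):
  n = 1: D(1) = 1(1 + 5/6) = 11/6; numerator = 1(1) = 1; a_1 = (1)/(11/6) = 6/11
  n = 2: D(2) = 2(2 + 5/6) = 17/3; numerator = 1(6/11) = 6/11; a_2 = (6/11)/(17/3) = 18/187
  n = 3: D(3) = 3(3 + 5/6) = 23/2; numerator = 1(18/187) = 18/187; a_3 = (18/187)/(23/2) = 36/4301
  n = 4: D(4) = 4(4 + 5/6) = 58/3; numerator = 1(36/4301) = 36/4301; a_4 = (36/4301)/(58/3) = 54/124729

r = 1/3; a_0 = 1; a_1 = 6/11; a_2 = 18/187; a_3 = 36/4301; a_4 = 54/124729


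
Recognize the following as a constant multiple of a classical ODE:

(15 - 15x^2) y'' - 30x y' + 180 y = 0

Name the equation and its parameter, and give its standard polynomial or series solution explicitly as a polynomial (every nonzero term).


All three coefficients share the factor 15; dividing through by 15 gives  (1 - x^2) y'' - 2x y' + 12 y = 0.
This matches the Legendre equation (1 - x^2) y'' - 2x y' + n(n+1) y = 0 (note the -2x y' term) with n(n+1) = 12, so n = 3; the polynomial solution is P_3(x).
With y = sum_k a_k x^k, matching x^k gives (k+2)(k+1) a_{k+2} = [k(k+1) - n(n+1)] a_k = (k - 3)(k + 4) a_k. The right side vanishes at k = 3, so the series with the parity of 3 terminates at degree 3.
Standard normalization (P_n(1) = 1): leading coefficient (2n)!/(2^n (n!)^2) = 720/(8*36) = 5/2, so a_3 = 5/2. Work downward with a_k = (k+1)(k+2) a_{k+2} / ((k - 3)(k + 4)):
  a_1 = (2)(3)(5/2) / ((1 - 3)(1 + 4)) = 15/(-10) = -3/2
Hence P_3(x) = 5 x^3/2 - 3 x/2.

P_3(x); series = 5 x^3/2 - 3 x/2


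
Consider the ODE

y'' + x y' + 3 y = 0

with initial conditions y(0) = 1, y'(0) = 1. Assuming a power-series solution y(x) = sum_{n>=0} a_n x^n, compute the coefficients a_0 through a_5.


Ansatz: y(x) = sum_{n>=0} a_n x^n, so y'(x) = sum_{n>=1} n a_n x^(n-1) and y''(x) = sum_{n>=2} n(n-1) a_n x^(n-2).
Substitute into P(x) y'' + Q(x) y' + R(x) y = 0 with P(x) = 1, Q(x) = x, R(x) = 3, and match powers of x.
Initial conditions: a_0 = 1, a_1 = 1.
Setting the coefficient of each power of x to zero and solving order by order (substituting the coefficients already found):
  x^0: 2 a_2 + 3 a_0 = 0  ->  2 a_2 = -3 a_0 = -3  ->  a_2 = -3/2
  x^1: 6 a_3 + 4 a_1 = 0  ->  6 a_3 = -4 a_1 = -4  ->  a_3 = -2/3
  x^2: 12 a_4 + 5 a_2 = 0  ->  12 a_4 = -5 a_2 = 15/2  ->  a_4 = 5/8
  x^3: 20 a_5 + 6 a_3 = 0  ->  20 a_5 = -6 a_3 = 4  ->  a_5 = 1/5
Truncated series: y(x) = 1 + x - (3/2) x^2 - (2/3) x^3 + (5/8) x^4 + (1/5) x^5 + O(x^6).

a_0 = 1; a_1 = 1; a_2 = -3/2; a_3 = -2/3; a_4 = 5/8; a_5 = 1/5


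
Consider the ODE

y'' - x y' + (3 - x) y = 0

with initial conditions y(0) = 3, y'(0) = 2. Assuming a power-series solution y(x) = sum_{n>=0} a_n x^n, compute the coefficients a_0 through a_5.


Ansatz: y(x) = sum_{n>=0} a_n x^n, so y'(x) = sum_{n>=1} n a_n x^(n-1) and y''(x) = sum_{n>=2} n(n-1) a_n x^(n-2).
Substitute into P(x) y'' + Q(x) y' + R(x) y = 0 with P(x) = 1, Q(x) = -x, R(x) = 3 - x, and match powers of x.
Initial conditions: a_0 = 3, a_1 = 2.
Setting the coefficient of each power of x to zero and solving order by order (substituting the coefficients already found):
  x^0: 2 a_2 + 3 a_0 = 0  ->  2 a_2 = -3 a_0 = -9  ->  a_2 = -9/2
  x^1: 6 a_3 + 2 a_1 - a_0 = 0  ->  6 a_3 = -2 a_1 + a_0 = -1  ->  a_3 = -1/6
  x^2: 12 a_4 + a_2 - a_1 = 0  ->  12 a_4 = -a_2 + a_1 = 13/2  ->  a_4 = 13/24
  x^3: 20 a_5 - a_2 = 0  ->  20 a_5 = a_2 = -9/2  ->  a_5 = -9/40
Truncated series: y(x) = 3 + 2 x - (9/2) x^2 - (1/6) x^3 + (13/24) x^4 - (9/40) x^5 + O(x^6).

a_0 = 3; a_1 = 2; a_2 = -9/2; a_3 = -1/6; a_4 = 13/24; a_5 = -9/40


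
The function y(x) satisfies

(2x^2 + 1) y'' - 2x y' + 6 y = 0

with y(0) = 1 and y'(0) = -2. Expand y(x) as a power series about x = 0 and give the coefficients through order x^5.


Ansatz: y(x) = sum_{n>=0} a_n x^n, so y'(x) = sum_{n>=1} n a_n x^(n-1) and y''(x) = sum_{n>=2} n(n-1) a_n x^(n-2).
Substitute into P(x) y'' + Q(x) y' + R(x) y = 0 with P(x) = 2x^2 + 1, Q(x) = -2x, R(x) = 6, and match powers of x.
Initial conditions: a_0 = 1, a_1 = -2.
Setting the coefficient of each power of x to zero and solving order by order (substituting the coefficients already found):
  x^0: 2 a_2 + 6 a_0 = 0  ->  2 a_2 = -6 a_0 = -6  ->  a_2 = -3
  x^1: 6 a_3 + 4 a_1 = 0  ->  6 a_3 = -4 a_1 = 8  ->  a_3 = 4/3
  x^2: 12 a_4 + 6 a_2 = 0  ->  12 a_4 = -6 a_2 = 18  ->  a_4 = 3/2
  x^3: 20 a_5 + 12 a_3 = 0  ->  20 a_5 = -12 a_3 = -16  ->  a_5 = -4/5
Truncated series: y(x) = 1 - 2 x - 3 x^2 + (4/3) x^3 + (3/2) x^4 - (4/5) x^5 + O(x^6).

a_0 = 1; a_1 = -2; a_2 = -3; a_3 = 4/3; a_4 = 3/2; a_5 = -4/5


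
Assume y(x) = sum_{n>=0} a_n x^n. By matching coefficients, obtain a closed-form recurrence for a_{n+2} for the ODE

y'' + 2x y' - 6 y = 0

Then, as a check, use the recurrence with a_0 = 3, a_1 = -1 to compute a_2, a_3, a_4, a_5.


Substitute y = sum_n a_n x^n.
y''(x) has coefficient (n+2)(n+1) a_{n+2} at x^n;
2 x y'(x) has coefficient 2 n a_n at x^n (shift);
-6 y(x) has coefficient -6 a_n at x^n.
Matching x^n: (n+2)(n+1) a_{n+2} + (2n - 6) a_n = 0.
Thus a_{n+2} = (-2n + 6) / ((n+1)(n+2)) * a_n.

Check with a_0 = 3, a_1 = -1 (apply the recurrence for n = 0, 1, 2, 3): a_0 = 3, a_1 = -1, a_2 = 9, a_3 = -2/3, a_4 = 3/2, a_5 = 0.

a_(n+2) = (-2n + 6) / ((n+1)(n+2)) * a_n; check: a_0 = 3, a_1 = -1, a_2 = 9, a_3 = -2/3, a_4 = 3/2, a_5 = 0


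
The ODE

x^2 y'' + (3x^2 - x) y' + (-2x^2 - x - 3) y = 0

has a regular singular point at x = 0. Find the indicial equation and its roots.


Divide by x^2 to reach normal form y'' + P_1(x) y' + P_2(x) y = 0 with P_1(x) = 3 - 1/x and P_2(x) = -2 - 1/x - 3/x^2.
x = 0 is a singular point because the y'-coefficient 3 - 1/x has a pole at x = 0 and the y-coefficient -2 - 1/x - 3/x^2 has a pole at x = 0.
It is a regular singular point because x P_1(x) = p(x) = 3x - 1 and x^2 P_2(x) = q(x) = -2x^2 - x - 3 are polynomials, hence analytic at x = 0.
p(0) = -1,  q(0) = -3.
Indicial equation: r(r-1) + p(0) r + q(0) = 0, i.e. r^2 + (p(0) - 1) r + q(0) = 0, i.e. r^2 - 2 r - 3 = 0.
Discriminant: (-2)^2 - 4(-3) = 16, so r = (2 ± 4)/2.
Solving: r_1 = 3, r_2 = -1.

indicial: r^2 - 2 r - 3 = 0; roots r_1 = 3, r_2 = -1


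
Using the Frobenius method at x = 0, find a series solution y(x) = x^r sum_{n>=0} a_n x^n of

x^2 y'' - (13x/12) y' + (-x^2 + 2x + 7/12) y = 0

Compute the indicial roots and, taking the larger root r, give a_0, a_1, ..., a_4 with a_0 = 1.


Write in Frobenius form y'' + (p(x)/x) y' + (q(x)/x^2) y = 0:
  p(x) = -13/12,  q(x) = -x^2 + 2x + 7/12.
Indicial equation: r(r-1) + (-13/12) r + (7/12) = 0 -> roots r_1 = 7/4, r_2 = 1/3.
Take r = r_1 = 7/4. Let y(x) = x^r sum_{n>=0} a_n x^n with a_0 = 1.
Substitute y = x^r sum a_n x^n and match x^{r+n}. The recurrence is
  D(n) a_n + 2 a_{n-1} - 1 a_{n-2} = 0,  where D(n) = (r+n)(r+n-1) + (-13/12)(r+n) + (7/12).
  a_n = [-2 a_{n-1} + 1 a_{n-2}] / D(n).
Since the indicial polynomial factors as (r - r_1)(r - r_2), D(n) = (r_1 + n - r_1)(r_1 + n - r_2) = n(n + 17/12).
Evaluating step by step (a_0 = 1):
  n = 1: D(1) = 1(1 + 17/12) = 29/12; numerator = -2(1) = -2; a_1 = (-2)/(29/12) = -24/29
  n = 2: D(2) = 2(2 + 17/12) = 41/6; numerator = -2(-24/29) + 1(1) = 77/29; a_2 = (77/29)/(41/6) = 462/1189
  n = 3: D(3) = 3(3 + 17/12) = 53/4; numerator = -2(462/1189) + 1(-24/29) = -1908/1189; a_3 = (-1908/1189)/(53/4) = -144/1189
  n = 4: D(4) = 4(4 + 17/12) = 65/3; numerator = -2(-144/1189) + 1(462/1189) = 750/1189; a_4 = (750/1189)/(65/3) = 450/15457

r = 7/4; a_0 = 1; a_1 = -24/29; a_2 = 462/1189; a_3 = -144/1189; a_4 = 450/15457


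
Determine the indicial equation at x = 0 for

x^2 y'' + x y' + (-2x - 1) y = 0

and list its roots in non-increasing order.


Divide by x^2 to reach normal form y'' + P_1(x) y' + P_2(x) y = 0 with P_1(x) = 1/x and P_2(x) = -2/x - 1/x^2.
x = 0 is a singular point because the y'-coefficient 1/x has a pole at x = 0 and the y-coefficient -2/x - 1/x^2 has a pole at x = 0.
It is a regular singular point because x P_1(x) = p(x) = 1 and x^2 P_2(x) = q(x) = -2x - 1 are polynomials, hence analytic at x = 0.
p(0) = 1,  q(0) = -1.
Indicial equation: r(r-1) + p(0) r + q(0) = 0, i.e. r^2 + (p(0) - 1) r + q(0) = 0, i.e. r^2 - 1 = 0.
Discriminant: (0)^2 - 4(-1) = 4, so r = (0 ± 2)/2.
Solving: r_1 = 1, r_2 = -1.

indicial: r^2 - 1 = 0; roots r_1 = 1, r_2 = -1
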